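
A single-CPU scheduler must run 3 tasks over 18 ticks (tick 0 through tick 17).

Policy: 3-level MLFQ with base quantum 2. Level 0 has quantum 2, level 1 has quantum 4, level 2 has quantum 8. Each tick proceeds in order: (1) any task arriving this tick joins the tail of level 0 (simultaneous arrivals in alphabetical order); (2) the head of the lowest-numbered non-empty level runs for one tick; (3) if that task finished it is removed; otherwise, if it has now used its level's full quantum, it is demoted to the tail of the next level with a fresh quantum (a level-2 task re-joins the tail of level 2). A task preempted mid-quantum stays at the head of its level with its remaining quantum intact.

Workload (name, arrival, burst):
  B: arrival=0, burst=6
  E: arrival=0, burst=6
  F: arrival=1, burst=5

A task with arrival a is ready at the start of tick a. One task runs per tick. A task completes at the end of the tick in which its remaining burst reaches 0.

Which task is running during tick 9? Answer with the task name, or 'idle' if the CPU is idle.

running at tick 9 = B

t=0: L0/L1/L2 = BE/-/- → run B
t=1: L0/L1/L2 = BEF/-/- → run B
t=2: L0/L1/L2 = EF/B/- → run E
t=3: L0/L1/L2 = EF/B/- → run E
t=4: L0/L1/L2 = F/BE/- → run F
t=5: L0/L1/L2 = F/BE/- → run F
t=6: L0/L1/L2 = -/BEF/- → run B
t=7: L0/L1/L2 = -/BEF/- → run B
t=8: L0/L1/L2 = -/BEF/- → run B
t=9: L0/L1/L2 = -/BEF/- → run B
t=10: L0/L1/L2 = -/EF/- → run E
t=11: L0/L1/L2 = -/EF/- → run E
t=12: L0/L1/L2 = -/EF/- → run E
t=13: L0/L1/L2 = -/EF/- → run E
t=14: L0/L1/L2 = -/F/- → run F
t=15: L0/L1/L2 = -/F/- → run F
t=16: L0/L1/L2 = -/F/- → run F
t=17: (idle)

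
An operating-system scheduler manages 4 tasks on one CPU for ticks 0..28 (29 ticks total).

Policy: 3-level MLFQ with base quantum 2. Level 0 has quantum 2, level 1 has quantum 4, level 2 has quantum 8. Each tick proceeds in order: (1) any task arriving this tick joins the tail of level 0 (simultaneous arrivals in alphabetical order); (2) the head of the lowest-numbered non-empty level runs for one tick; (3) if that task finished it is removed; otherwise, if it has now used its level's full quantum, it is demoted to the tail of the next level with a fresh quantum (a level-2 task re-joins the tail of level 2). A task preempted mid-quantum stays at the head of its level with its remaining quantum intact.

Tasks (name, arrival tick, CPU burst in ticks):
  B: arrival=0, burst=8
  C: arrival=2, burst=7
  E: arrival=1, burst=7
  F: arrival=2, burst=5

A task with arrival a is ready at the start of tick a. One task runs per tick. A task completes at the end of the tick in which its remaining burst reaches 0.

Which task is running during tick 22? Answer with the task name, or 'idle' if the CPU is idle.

running at tick 22 = F

t=0: L0/L1/L2 = B/-/- → run B
t=1: L0/L1/L2 = BE/-/- → run B
t=2: L0/L1/L2 = ECF/B/- → run E
t=3: L0/L1/L2 = ECF/B/- → run E
t=4: L0/L1/L2 = CF/BE/- → run C
t=5: L0/L1/L2 = CF/BE/- → run C
t=6: L0/L1/L2 = F/BEC/- → run F
t=7: L0/L1/L2 = F/BEC/- → run F
t=8: L0/L1/L2 = -/BECF/- → run B
t=9: L0/L1/L2 = -/BECF/- → run B
t=10: L0/L1/L2 = -/BECF/- → run B
t=11: L0/L1/L2 = -/BECF/- → run B
t=12: L0/L1/L2 = -/ECF/B → run E
t=13: L0/L1/L2 = -/ECF/B → run E
t=14: L0/L1/L2 = -/ECF/B → run E
t=15: L0/L1/L2 = -/ECF/B → run E
t=16: L0/L1/L2 = -/CF/BE → run C
t=17: L0/L1/L2 = -/CF/BE → run C
t=18: L0/L1/L2 = -/CF/BE → run C
t=19: L0/L1/L2 = -/CF/BE → run C
t=20: L0/L1/L2 = -/F/BEC → run F
t=21: L0/L1/L2 = -/F/BEC → run F
t=22: L0/L1/L2 = -/F/BEC → run F
t=23: L0/L1/L2 = -/-/BEC → run B
t=24: L0/L1/L2 = -/-/BEC → run B
t=25: L0/L1/L2 = -/-/EC → run E
t=26: L0/L1/L2 = -/-/C → run C
t=27: (idle)
t=28: (idle)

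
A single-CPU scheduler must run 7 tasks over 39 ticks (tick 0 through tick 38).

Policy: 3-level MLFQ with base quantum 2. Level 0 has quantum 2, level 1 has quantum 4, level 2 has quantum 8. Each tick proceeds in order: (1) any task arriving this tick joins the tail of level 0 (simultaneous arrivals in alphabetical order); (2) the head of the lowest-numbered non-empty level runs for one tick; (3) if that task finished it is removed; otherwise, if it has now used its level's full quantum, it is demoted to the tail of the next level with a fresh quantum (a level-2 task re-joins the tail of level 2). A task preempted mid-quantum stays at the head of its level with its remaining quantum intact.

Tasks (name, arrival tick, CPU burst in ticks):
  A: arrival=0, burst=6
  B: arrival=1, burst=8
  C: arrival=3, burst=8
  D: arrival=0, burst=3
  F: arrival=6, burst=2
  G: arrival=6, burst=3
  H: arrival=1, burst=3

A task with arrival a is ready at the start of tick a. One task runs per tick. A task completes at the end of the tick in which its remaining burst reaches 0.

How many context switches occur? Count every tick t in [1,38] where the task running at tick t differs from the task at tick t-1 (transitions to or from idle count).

context switches = 15

t=0: L0/L1/L2 = AD/-/- → run A
t=1: L0/L1/L2 = ADBH/-/- → run A
t=2: L0/L1/L2 = DBH/A/- → run D
t=3: L0/L1/L2 = DBHC/A/- → run D
t=4: L0/L1/L2 = BHC/AD/- → run B
t=5: L0/L1/L2 = BHC/AD/- → run B
t=6: L0/L1/L2 = HCFG/ADB/- → run H
t=7: L0/L1/L2 = HCFG/ADB/- → run H
t=8: L0/L1/L2 = CFG/ADBH/- → run C
t=9: L0/L1/L2 = CFG/ADBH/- → run C
t=10: L0/L1/L2 = FG/ADBHC/- → run F
t=11: L0/L1/L2 = FG/ADBHC/- → run F
t=12: L0/L1/L2 = G/ADBHC/- → run G
t=13: L0/L1/L2 = G/ADBHC/- → run G
t=14: L0/L1/L2 = -/ADBHCG/- → run A
t=15: L0/L1/L2 = -/ADBHCG/- → run A
t=16: L0/L1/L2 = -/ADBHCG/- → run A
t=17: L0/L1/L2 = -/ADBHCG/- → run A
t=18: L0/L1/L2 = -/DBHCG/- → run D
t=19: L0/L1/L2 = -/BHCG/- → run B
t=20: L0/L1/L2 = -/BHCG/- → run B
t=21: L0/L1/L2 = -/BHCG/- → run B
t=22: L0/L1/L2 = -/BHCG/- → run B
t=23: L0/L1/L2 = -/HCG/B → run H
t=24: L0/L1/L2 = -/CG/B → run C
t=25: L0/L1/L2 = -/CG/B → run C
t=26: L0/L1/L2 = -/CG/B → run C
t=27: L0/L1/L2 = -/CG/B → run C
t=28: L0/L1/L2 = -/G/BC → run G
t=29: L0/L1/L2 = -/-/BC → run B
t=30: L0/L1/L2 = -/-/BC → run B
t=31: L0/L1/L2 = -/-/C → run C
t=32: L0/L1/L2 = -/-/C → run C
t=33: (idle)
t=34: (idle)
t=35: (idle)
t=36: (idle)
t=37: (idle)
t=38: (idle)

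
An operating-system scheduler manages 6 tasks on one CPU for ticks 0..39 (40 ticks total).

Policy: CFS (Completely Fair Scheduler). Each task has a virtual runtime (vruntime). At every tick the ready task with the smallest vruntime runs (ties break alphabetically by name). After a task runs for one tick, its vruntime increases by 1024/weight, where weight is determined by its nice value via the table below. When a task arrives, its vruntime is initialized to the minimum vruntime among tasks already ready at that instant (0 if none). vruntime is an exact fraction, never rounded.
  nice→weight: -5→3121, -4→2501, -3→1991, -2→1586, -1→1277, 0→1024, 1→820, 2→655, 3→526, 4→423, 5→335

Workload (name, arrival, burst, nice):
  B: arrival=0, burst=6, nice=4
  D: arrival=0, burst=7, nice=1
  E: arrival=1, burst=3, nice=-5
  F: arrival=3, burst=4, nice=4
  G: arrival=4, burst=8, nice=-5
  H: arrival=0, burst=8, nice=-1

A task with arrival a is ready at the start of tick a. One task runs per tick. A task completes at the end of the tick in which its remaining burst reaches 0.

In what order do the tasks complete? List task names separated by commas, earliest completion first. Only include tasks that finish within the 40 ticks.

completion order = E, G, H, F, D, B

t=0: vr[B=0 D=0 H=0] → run B
t=1: vr[B=1024/423 D=0 E=0 H=0] → run D
t=2: vr[B=1024/423 D=256/205 E=0 H=0] → run E
t=3: vr[B=1024/423 D=256/205 E=1024/3121 F=0 H=0] → run F
t=4: vr[B=1024/423 D=256/205 E=1024/3121 F=1024/423 G=0 H=0] → run G
t=5: vr[B=1024/423 D=256/205 E=1024/3121 F=1024/423 G=1024/3121 H=0] → run H
t=6: vr[B=1024/423 D=256/205 E=1024/3121 F=1024/423 G=1024/3121 H=1024/1277] → run E
t=7: vr[B=1024/423 D=256/205 E=2048/3121 F=1024/423 G=1024/3121 H=1024/1277] → run G
t=8: vr[B=1024/423 D=256/205 E=2048/3121 F=1024/423 G=2048/3121 H=1024/1277] → run E
t=9: vr[B=1024/423 D=256/205 F=1024/423 G=2048/3121 H=1024/1277] → run G
t=10: vr[B=1024/423 D=256/205 F=1024/423 G=3072/3121 H=1024/1277] → run H
t=11: vr[B=1024/423 D=256/205 F=1024/423 G=3072/3121 H=2048/1277] → run G
t=12: vr[B=1024/423 D=256/205 F=1024/423 G=4096/3121 H=2048/1277] → run D
t=13: vr[B=1024/423 D=512/205 F=1024/423 G=4096/3121 H=2048/1277] → run G
t=14: vr[B=1024/423 D=512/205 F=1024/423 G=5120/3121 H=2048/1277] → run H
t=15: vr[B=1024/423 D=512/205 F=1024/423 G=5120/3121 H=3072/1277] → run G
t=16: vr[B=1024/423 D=512/205 F=1024/423 G=6144/3121 H=3072/1277] → run G
t=17: vr[B=1024/423 D=512/205 F=1024/423 G=7168/3121 H=3072/1277] → run G
t=18: vr[B=1024/423 D=512/205 F=1024/423 H=3072/1277] → run H
t=19: vr[B=1024/423 D=512/205 F=1024/423 H=4096/1277] → run B
t=20: vr[B=2048/423 D=512/205 F=1024/423 H=4096/1277] → run F
t=21: vr[B=2048/423 D=512/205 F=2048/423 H=4096/1277] → run D
t=22: vr[B=2048/423 D=768/205 F=2048/423 H=4096/1277] → run H
t=23: vr[B=2048/423 D=768/205 F=2048/423 H=5120/1277] → run D
t=24: vr[B=2048/423 D=1024/205 F=2048/423 H=5120/1277] → run H
t=25: vr[B=2048/423 D=1024/205 F=2048/423 H=6144/1277] → run H
t=26: vr[B=2048/423 D=1024/205 F=2048/423 H=7168/1277] → run B
t=27: vr[B=1024/141 D=1024/205 F=2048/423 H=7168/1277] → run F
t=28: vr[B=1024/141 D=1024/205 F=1024/141 H=7168/1277] → run D
t=29: vr[B=1024/141 D=256/41 F=1024/141 H=7168/1277] → run H
t=30: vr[B=1024/141 D=256/41 F=1024/141] → run D
t=31: vr[B=1024/141 D=1536/205 F=1024/141] → run B
t=32: vr[B=4096/423 D=1536/205 F=1024/141] → run F
t=33: vr[B=4096/423 D=1536/205] → run D
t=34: vr[B=4096/423] → run B
t=35: vr[B=5120/423] → run B
t=36: (idle)
t=37: (idle)
t=38: (idle)
t=39: (idle)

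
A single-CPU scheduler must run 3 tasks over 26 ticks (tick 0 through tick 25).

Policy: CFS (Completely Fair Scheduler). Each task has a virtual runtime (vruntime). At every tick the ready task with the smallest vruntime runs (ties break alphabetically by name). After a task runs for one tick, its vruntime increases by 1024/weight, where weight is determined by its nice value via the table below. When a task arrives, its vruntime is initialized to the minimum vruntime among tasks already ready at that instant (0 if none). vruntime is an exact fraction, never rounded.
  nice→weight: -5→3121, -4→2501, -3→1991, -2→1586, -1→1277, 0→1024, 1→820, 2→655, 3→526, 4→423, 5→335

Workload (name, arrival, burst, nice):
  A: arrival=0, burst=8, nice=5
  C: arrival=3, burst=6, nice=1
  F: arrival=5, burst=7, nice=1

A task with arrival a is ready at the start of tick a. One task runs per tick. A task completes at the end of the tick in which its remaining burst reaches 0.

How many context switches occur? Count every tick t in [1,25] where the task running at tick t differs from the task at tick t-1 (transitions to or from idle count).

t=0: vr[A=0] → run A
t=1: vr[A=1024/335] → run A
t=2: vr[A=2048/335] → run A
t=3: vr[A=3072/335 C=3072/335] → run A
t=4: vr[A=4096/335 C=3072/335] → run C
t=5: vr[A=4096/335 C=143104/13735 F=143104/13735] → run C
t=6: vr[A=4096/335 C=160256/13735 F=143104/13735] → run F
t=7: vr[A=4096/335 C=160256/13735 F=160256/13735] → run C
t=8: vr[A=4096/335 C=177408/13735 F=160256/13735] → run F
t=9: vr[A=4096/335 C=177408/13735 F=177408/13735] → run A
t=10: vr[A=1024/67 C=177408/13735 F=177408/13735] → run C
t=11: vr[A=1024/67 C=38912/2747 F=177408/13735] → run F
t=12: vr[A=1024/67 C=38912/2747 F=38912/2747] → run C
t=13: vr[A=1024/67 C=211712/13735 F=38912/2747] → run F
t=14: vr[A=1024/67 C=211712/13735 F=211712/13735] → run A
t=15: vr[A=6144/335 C=211712/13735 F=211712/13735] → run C
t=16: vr[A=6144/335 F=211712/13735] → run F
t=17: vr[A=6144/335 F=228864/13735] → run F
t=18: vr[A=6144/335 F=246016/13735] → run F
t=19: vr[A=6144/335] → run A
t=20: vr[A=7168/335] → run A
t=21: (idle)
t=22: (idle)
t=23: (idle)
t=24: (idle)
t=25: (idle)

context switches = 14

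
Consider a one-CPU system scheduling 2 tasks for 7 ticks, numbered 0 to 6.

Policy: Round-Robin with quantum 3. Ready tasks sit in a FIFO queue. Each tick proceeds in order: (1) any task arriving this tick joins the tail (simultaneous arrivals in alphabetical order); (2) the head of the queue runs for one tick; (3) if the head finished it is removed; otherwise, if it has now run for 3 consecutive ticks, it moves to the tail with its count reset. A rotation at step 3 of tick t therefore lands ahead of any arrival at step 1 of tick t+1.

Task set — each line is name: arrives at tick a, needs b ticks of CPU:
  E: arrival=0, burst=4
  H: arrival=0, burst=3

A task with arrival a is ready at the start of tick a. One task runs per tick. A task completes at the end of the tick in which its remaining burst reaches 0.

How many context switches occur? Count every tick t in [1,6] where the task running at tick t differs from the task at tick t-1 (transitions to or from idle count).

context switches = 2

t=0: queue=[E,H] q_used=0 → run E
t=1: queue=[E,H] q_used=1 → run E
t=2: queue=[E,H] q_used=2 → run E
t=3: queue=[H,E] q_used=0 → run H
t=4: queue=[H,E] q_used=1 → run H
t=5: queue=[H,E] q_used=2 → run H
t=6: queue=[E] q_used=0 → run E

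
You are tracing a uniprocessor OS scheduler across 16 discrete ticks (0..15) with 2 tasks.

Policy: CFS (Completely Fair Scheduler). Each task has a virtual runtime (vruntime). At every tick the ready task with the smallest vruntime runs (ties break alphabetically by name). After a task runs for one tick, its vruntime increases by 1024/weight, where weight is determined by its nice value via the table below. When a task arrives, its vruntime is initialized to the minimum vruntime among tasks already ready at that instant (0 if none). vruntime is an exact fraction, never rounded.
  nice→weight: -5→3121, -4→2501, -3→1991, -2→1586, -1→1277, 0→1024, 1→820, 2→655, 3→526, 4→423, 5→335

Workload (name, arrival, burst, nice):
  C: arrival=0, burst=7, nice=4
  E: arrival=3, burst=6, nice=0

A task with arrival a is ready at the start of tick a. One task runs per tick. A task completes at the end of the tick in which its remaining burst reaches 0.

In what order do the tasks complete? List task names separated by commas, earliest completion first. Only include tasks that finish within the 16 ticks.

completion order = E, C

t=0: vr[C=0] → run C
t=1: vr[C=1024/423] → run C
t=2: vr[C=2048/423] → run C
t=3: vr[C=1024/141 E=1024/141] → run C
t=4: vr[C=4096/423 E=1024/141] → run E
t=5: vr[C=4096/423 E=1165/141] → run E
t=6: vr[C=4096/423 E=1306/141] → run E
t=7: vr[C=4096/423 E=1447/141] → run C
t=8: vr[C=5120/423 E=1447/141] → run E
t=9: vr[C=5120/423 E=1588/141] → run E
t=10: vr[C=5120/423 E=1729/141] → run C
t=11: vr[C=2048/141 E=1729/141] → run E
t=12: vr[C=2048/141] → run C
t=13: (idle)
t=14: (idle)
t=15: (idle)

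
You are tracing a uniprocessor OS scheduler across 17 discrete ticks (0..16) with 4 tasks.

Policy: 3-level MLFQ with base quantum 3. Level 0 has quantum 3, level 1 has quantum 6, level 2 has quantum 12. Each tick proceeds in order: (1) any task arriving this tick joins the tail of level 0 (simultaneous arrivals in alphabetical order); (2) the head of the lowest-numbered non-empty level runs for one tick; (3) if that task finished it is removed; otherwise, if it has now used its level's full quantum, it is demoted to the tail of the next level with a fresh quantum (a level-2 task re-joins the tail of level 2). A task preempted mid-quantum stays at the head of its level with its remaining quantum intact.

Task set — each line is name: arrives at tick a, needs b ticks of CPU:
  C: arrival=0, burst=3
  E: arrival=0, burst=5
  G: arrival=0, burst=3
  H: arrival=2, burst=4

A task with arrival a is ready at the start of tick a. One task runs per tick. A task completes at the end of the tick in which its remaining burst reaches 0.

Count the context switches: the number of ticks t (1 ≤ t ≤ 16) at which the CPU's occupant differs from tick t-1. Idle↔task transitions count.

t=0: L0/L1/L2 = CEG/-/- → run C
t=1: L0/L1/L2 = CEG/-/- → run C
t=2: L0/L1/L2 = CEGH/-/- → run C
t=3: L0/L1/L2 = EGH/-/- → run E
t=4: L0/L1/L2 = EGH/-/- → run E
t=5: L0/L1/L2 = EGH/-/- → run E
t=6: L0/L1/L2 = GH/E/- → run G
t=7: L0/L1/L2 = GH/E/- → run G
t=8: L0/L1/L2 = GH/E/- → run G
t=9: L0/L1/L2 = H/E/- → run H
t=10: L0/L1/L2 = H/E/- → run H
t=11: L0/L1/L2 = H/E/- → run H
t=12: L0/L1/L2 = -/EH/- → run E
t=13: L0/L1/L2 = -/EH/- → run E
t=14: L0/L1/L2 = -/H/- → run H
t=15: (idle)
t=16: (idle)

context switches = 6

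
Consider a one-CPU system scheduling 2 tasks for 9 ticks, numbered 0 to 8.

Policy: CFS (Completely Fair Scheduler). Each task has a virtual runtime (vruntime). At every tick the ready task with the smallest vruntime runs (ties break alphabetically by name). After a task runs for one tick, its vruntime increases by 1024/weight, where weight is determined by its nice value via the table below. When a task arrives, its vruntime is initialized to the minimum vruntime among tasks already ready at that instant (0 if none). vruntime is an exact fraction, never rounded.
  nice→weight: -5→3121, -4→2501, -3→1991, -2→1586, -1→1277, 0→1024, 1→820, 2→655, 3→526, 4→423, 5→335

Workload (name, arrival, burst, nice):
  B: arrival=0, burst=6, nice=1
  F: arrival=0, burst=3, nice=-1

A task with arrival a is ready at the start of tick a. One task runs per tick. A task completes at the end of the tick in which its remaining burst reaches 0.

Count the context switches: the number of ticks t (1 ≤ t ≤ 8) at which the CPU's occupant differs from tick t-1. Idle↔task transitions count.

t=0: vr[B=0 F=0] → run B
t=1: vr[B=256/205 F=0] → run F
t=2: vr[B=256/205 F=1024/1277] → run F
t=3: vr[B=256/205 F=2048/1277] → run B
t=4: vr[B=512/205 F=2048/1277] → run F
t=5: vr[B=512/205] → run B
t=6: vr[B=768/205] → run B
t=7: vr[B=1024/205] → run B
t=8: vr[B=256/41] → run B

context switches = 4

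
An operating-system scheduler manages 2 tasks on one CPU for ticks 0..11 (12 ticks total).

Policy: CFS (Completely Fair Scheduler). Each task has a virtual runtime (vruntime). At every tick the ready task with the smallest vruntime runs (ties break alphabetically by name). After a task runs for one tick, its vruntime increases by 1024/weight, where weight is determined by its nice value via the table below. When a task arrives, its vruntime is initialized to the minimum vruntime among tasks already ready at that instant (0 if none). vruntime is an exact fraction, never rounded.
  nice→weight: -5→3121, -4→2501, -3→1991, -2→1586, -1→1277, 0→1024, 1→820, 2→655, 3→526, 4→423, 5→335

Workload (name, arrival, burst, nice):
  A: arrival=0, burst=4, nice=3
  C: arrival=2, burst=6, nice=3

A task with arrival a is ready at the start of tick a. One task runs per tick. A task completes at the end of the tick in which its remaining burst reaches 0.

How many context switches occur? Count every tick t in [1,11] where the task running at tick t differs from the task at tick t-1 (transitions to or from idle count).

t=0: vr[A=0] → run A
t=1: vr[A=512/263] → run A
t=2: vr[A=1024/263 C=1024/263] → run A
t=3: vr[A=1536/263 C=1024/263] → run C
t=4: vr[A=1536/263 C=1536/263] → run A
t=5: vr[C=1536/263] → run C
t=6: vr[C=2048/263] → run C
t=7: vr[C=2560/263] → run C
t=8: vr[C=3072/263] → run C
t=9: vr[C=3584/263] → run C
t=10: (idle)
t=11: (idle)

context switches = 4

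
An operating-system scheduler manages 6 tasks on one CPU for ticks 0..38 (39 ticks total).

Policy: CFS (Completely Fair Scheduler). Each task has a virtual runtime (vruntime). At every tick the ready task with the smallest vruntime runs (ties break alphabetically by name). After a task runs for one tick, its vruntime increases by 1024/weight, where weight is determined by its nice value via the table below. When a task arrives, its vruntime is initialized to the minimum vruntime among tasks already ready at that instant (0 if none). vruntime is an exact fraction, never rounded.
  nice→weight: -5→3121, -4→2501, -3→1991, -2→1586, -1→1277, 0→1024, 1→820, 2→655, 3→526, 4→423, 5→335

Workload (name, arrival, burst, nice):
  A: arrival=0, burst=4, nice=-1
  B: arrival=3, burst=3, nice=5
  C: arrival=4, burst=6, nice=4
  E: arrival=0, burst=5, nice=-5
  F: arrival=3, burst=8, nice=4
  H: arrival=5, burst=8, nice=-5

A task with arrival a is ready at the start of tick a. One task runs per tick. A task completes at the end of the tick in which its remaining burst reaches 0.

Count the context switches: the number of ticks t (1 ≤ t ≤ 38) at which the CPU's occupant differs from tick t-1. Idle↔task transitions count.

t=0: vr[A=0 E=0] → run A
t=1: vr[A=1024/1277 E=0] → run E
t=2: vr[A=1024/1277 E=1024/3121] → run E
t=3: vr[A=1024/1277 B=2048/3121 E=2048/3121 F=2048/3121] → run B
t=4: vr[A=1024/1277 B=3881984/1045535 C=2048/3121 E=2048/3121 F=2048/3121] → run C
t=5: vr[A=1024/1277 B=3881984/1045535 C=4062208/1320183 E=2048/3121 F=2048/3121 H=2048/3121] → run E
t=6: vr[A=1024/1277 B=3881984/1045535 C=4062208/1320183 E=3072/3121 F=2048/3121 H=2048/3121] → run F
t=7: vr[A=1024/1277 B=3881984/1045535 C=4062208/1320183 E=3072/3121 F=4062208/1320183 H=2048/3121] → run H
t=8: vr[A=1024/1277 B=3881984/1045535 C=4062208/1320183 E=3072/3121 F=4062208/1320183 H=3072/3121] → run A
t=9: vr[A=2048/1277 B=3881984/1045535 C=4062208/1320183 E=3072/3121 F=4062208/1320183 H=3072/3121] → run E
t=10: vr[A=2048/1277 B=3881984/1045535 C=4062208/1320183 E=4096/3121 F=4062208/1320183 H=3072/3121] → run H
t=11: vr[A=2048/1277 B=3881984/1045535 C=4062208/1320183 E=4096/3121 F=4062208/1320183 H=4096/3121] → run E
t=12: vr[A=2048/1277 B=3881984/1045535 C=4062208/1320183 F=4062208/1320183 H=4096/3121] → run H
t=13: vr[A=2048/1277 B=3881984/1045535 C=4062208/1320183 F=4062208/1320183 H=5120/3121] → run A
t=14: vr[A=3072/1277 B=3881984/1045535 C=4062208/1320183 F=4062208/1320183 H=5120/3121] → run H
t=15: vr[A=3072/1277 B=3881984/1045535 C=4062208/1320183 F=4062208/1320183 H=6144/3121] → run H
t=16: vr[A=3072/1277 B=3881984/1045535 C=4062208/1320183 F=4062208/1320183 H=7168/3121] → run H
t=17: vr[A=3072/1277 B=3881984/1045535 C=4062208/1320183 F=4062208/1320183 H=8192/3121] → run A
t=18: vr[B=3881984/1045535 C=4062208/1320183 F=4062208/1320183 H=8192/3121] → run H
t=19: vr[B=3881984/1045535 C=4062208/1320183 F=4062208/1320183 H=9216/3121] → run H
t=20: vr[B=3881984/1045535 C=4062208/1320183 F=4062208/1320183] → run C
t=21: vr[B=3881984/1045535 C=7258112/1320183 F=4062208/1320183] → run F
t=22: vr[B=3881984/1045535 C=7258112/1320183 F=7258112/1320183] → run B
t=23: vr[B=7077888/1045535 C=7258112/1320183 F=7258112/1320183] → run C
t=24: vr[B=7077888/1045535 C=3484672/440061 F=7258112/1320183] → run F
t=25: vr[B=7077888/1045535 C=3484672/440061 F=3484672/440061] → run B
t=26: vr[C=3484672/440061 F=3484672/440061] → run C
t=27: vr[C=13649920/1320183 F=3484672/440061] → run F
t=28: vr[C=13649920/1320183 F=13649920/1320183] → run C
t=29: vr[C=16845824/1320183 F=13649920/1320183] → run F
t=30: vr[C=16845824/1320183 F=16845824/1320183] → run C
t=31: vr[F=16845824/1320183] → run F
t=32: vr[F=6680576/440061] → run F
t=33: vr[F=23237632/1320183] → run F
t=34: (idle)
t=35: (idle)
t=36: (idle)
t=37: (idle)
t=38: (idle)

context switches = 28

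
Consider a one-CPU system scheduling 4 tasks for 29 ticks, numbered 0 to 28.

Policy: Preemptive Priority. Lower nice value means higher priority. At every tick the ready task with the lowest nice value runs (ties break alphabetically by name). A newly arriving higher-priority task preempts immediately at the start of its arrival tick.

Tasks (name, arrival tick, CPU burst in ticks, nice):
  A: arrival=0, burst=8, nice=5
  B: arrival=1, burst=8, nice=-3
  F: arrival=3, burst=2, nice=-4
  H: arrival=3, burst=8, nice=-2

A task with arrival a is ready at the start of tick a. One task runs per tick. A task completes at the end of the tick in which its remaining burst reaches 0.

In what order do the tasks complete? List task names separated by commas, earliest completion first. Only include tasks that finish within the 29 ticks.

t=0: ready={A} → run A
t=1: ready={A,B} → run B
t=2: ready={A,B} → run B
t=3: ready={A,B,F,H} → run F
t=4: ready={A,B,F,H} → run F
t=5: ready={A,B,H} → run B
t=6: ready={A,B,H} → run B
t=7: ready={A,B,H} → run B
t=8: ready={A,B,H} → run B
t=9: ready={A,B,H} → run B
t=10: ready={A,B,H} → run B
t=11: ready={A,H} → run H
t=12: ready={A,H} → run H
t=13: ready={A,H} → run H
t=14: ready={A,H} → run H
t=15: ready={A,H} → run H
t=16: ready={A,H} → run H
t=17: ready={A,H} → run H
t=18: ready={A,H} → run H
t=19: ready={A} → run A
t=20: ready={A} → run A
t=21: ready={A} → run A
t=22: ready={A} → run A
t=23: ready={A} → run A
t=24: ready={A} → run A
t=25: ready={A} → run A
t=26: (idle)
t=27: (idle)
t=28: (idle)

completion order = F, B, H, A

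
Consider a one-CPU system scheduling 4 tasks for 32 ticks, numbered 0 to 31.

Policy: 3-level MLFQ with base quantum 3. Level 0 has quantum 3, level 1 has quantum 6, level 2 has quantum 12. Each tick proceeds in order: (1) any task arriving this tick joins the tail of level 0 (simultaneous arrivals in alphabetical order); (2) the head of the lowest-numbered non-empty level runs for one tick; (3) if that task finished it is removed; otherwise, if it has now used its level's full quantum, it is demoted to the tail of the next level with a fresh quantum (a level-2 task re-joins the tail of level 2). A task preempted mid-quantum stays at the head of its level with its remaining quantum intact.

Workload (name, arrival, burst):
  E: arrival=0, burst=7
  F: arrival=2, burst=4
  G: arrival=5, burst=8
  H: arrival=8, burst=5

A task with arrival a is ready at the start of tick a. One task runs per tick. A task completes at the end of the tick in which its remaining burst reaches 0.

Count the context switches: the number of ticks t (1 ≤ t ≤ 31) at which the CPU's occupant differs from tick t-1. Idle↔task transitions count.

t=0: L0/L1/L2 = E/-/- → run E
t=1: L0/L1/L2 = E/-/- → run E
t=2: L0/L1/L2 = EF/-/- → run E
t=3: L0/L1/L2 = F/E/- → run F
t=4: L0/L1/L2 = F/E/- → run F
t=5: L0/L1/L2 = FG/E/- → run F
t=6: L0/L1/L2 = G/EF/- → run G
t=7: L0/L1/L2 = G/EF/- → run G
t=8: L0/L1/L2 = GH/EF/- → run G
t=9: L0/L1/L2 = H/EFG/- → run H
t=10: L0/L1/L2 = H/EFG/- → run H
t=11: L0/L1/L2 = H/EFG/- → run H
t=12: L0/L1/L2 = -/EFGH/- → run E
t=13: L0/L1/L2 = -/EFGH/- → run E
t=14: L0/L1/L2 = -/EFGH/- → run E
t=15: L0/L1/L2 = -/EFGH/- → run E
t=16: L0/L1/L2 = -/FGH/- → run F
t=17: L0/L1/L2 = -/GH/- → run G
t=18: L0/L1/L2 = -/GH/- → run G
t=19: L0/L1/L2 = -/GH/- → run G
t=20: L0/L1/L2 = -/GH/- → run G
t=21: L0/L1/L2 = -/GH/- → run G
t=22: L0/L1/L2 = -/H/- → run H
t=23: L0/L1/L2 = -/H/- → run H
t=24: (idle)
t=25: (idle)
t=26: (idle)
t=27: (idle)
t=28: (idle)
t=29: (idle)
t=30: (idle)
t=31: (idle)

context switches = 8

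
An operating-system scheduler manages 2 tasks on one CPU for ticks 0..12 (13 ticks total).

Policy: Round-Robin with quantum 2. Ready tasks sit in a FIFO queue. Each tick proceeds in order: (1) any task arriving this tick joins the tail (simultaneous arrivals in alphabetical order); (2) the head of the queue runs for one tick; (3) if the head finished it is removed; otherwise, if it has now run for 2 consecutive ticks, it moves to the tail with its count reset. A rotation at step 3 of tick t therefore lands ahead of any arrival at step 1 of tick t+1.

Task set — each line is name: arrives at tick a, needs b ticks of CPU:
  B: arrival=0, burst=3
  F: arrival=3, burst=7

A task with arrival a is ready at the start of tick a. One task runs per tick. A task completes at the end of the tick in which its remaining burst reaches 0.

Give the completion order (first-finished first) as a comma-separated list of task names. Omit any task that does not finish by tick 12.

t=0: queue=[B] q_used=0 → run B
t=1: queue=[B] q_used=1 → run B
t=2: queue=[B] q_used=0 → run B
t=3: queue=[F] q_used=0 → run F
t=4: queue=[F] q_used=1 → run F
t=5: queue=[F] q_used=0 → run F
t=6: queue=[F] q_used=1 → run F
t=7: queue=[F] q_used=0 → run F
t=8: queue=[F] q_used=1 → run F
t=9: queue=[F] q_used=0 → run F
t=10: (idle)
t=11: (idle)
t=12: (idle)

completion order = B, F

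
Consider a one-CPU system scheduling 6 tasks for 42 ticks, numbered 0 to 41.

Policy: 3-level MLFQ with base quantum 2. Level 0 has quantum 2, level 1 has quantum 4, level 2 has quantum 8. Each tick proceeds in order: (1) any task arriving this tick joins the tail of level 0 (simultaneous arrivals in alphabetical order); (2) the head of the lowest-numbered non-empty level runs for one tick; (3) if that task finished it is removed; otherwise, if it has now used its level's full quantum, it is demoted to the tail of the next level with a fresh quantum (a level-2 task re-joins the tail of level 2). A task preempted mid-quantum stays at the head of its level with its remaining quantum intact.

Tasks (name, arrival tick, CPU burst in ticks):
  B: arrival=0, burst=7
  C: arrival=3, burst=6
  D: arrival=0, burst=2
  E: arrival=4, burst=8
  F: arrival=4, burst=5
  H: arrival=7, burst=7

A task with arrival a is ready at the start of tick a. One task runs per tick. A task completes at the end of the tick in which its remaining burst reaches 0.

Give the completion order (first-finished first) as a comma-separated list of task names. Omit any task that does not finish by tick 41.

completion order = D, C, F, B, E, H

t=0: L0/L1/L2 = BD/-/- → run B
t=1: L0/L1/L2 = BD/-/- → run B
t=2: L0/L1/L2 = D/B/- → run D
t=3: L0/L1/L2 = DC/B/- → run D
t=4: L0/L1/L2 = CEF/B/- → run C
t=5: L0/L1/L2 = CEF/B/- → run C
t=6: L0/L1/L2 = EF/BC/- → run E
t=7: L0/L1/L2 = EFH/BC/- → run E
t=8: L0/L1/L2 = FH/BCE/- → run F
t=9: L0/L1/L2 = FH/BCE/- → run F
t=10: L0/L1/L2 = H/BCEF/- → run H
t=11: L0/L1/L2 = H/BCEF/- → run H
t=12: L0/L1/L2 = -/BCEFH/- → run B
t=13: L0/L1/L2 = -/BCEFH/- → run B
t=14: L0/L1/L2 = -/BCEFH/- → run B
t=15: L0/L1/L2 = -/BCEFH/- → run B
t=16: L0/L1/L2 = -/CEFH/B → run C
t=17: L0/L1/L2 = -/CEFH/B → run C
t=18: L0/L1/L2 = -/CEFH/B → run C
t=19: L0/L1/L2 = -/CEFH/B → run C
t=20: L0/L1/L2 = -/EFH/B → run E
t=21: L0/L1/L2 = -/EFH/B → run E
t=22: L0/L1/L2 = -/EFH/B → run E
t=23: L0/L1/L2 = -/EFH/B → run E
t=24: L0/L1/L2 = -/FH/BE → run F
t=25: L0/L1/L2 = -/FH/BE → run F
t=26: L0/L1/L2 = -/FH/BE → run F
t=27: L0/L1/L2 = -/H/BE → run H
t=28: L0/L1/L2 = -/H/BE → run H
t=29: L0/L1/L2 = -/H/BE → run H
t=30: L0/L1/L2 = -/H/BE → run H
t=31: L0/L1/L2 = -/-/BEH → run B
t=32: L0/L1/L2 = -/-/EH → run E
t=33: L0/L1/L2 = -/-/EH → run E
t=34: L0/L1/L2 = -/-/H → run H
t=35: (idle)
t=36: (idle)
t=37: (idle)
t=38: (idle)
t=39: (idle)
t=40: (idle)
t=41: (idle)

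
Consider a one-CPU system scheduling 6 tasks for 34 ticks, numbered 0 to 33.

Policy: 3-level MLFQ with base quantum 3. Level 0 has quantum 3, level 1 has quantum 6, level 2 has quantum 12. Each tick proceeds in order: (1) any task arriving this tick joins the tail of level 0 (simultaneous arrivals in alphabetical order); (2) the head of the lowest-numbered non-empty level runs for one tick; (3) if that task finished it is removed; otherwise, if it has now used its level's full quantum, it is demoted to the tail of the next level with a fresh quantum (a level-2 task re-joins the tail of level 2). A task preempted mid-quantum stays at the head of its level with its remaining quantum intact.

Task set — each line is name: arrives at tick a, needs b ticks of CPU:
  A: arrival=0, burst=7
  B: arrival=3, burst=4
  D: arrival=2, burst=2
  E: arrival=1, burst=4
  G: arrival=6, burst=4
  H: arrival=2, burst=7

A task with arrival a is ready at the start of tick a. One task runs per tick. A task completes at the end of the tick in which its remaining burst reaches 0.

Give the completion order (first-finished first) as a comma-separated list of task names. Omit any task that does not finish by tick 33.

completion order = D, A, E, H, B, G

t=0: L0/L1/L2 = A/-/- → run A
t=1: L0/L1/L2 = AE/-/- → run A
t=2: L0/L1/L2 = AEDH/-/- → run A
t=3: L0/L1/L2 = EDHB/A/- → run E
t=4: L0/L1/L2 = EDHB/A/- → run E
t=5: L0/L1/L2 = EDHB/A/- → run E
t=6: L0/L1/L2 = DHBG/AE/- → run D
t=7: L0/L1/L2 = DHBG/AE/- → run D
t=8: L0/L1/L2 = HBG/AE/- → run H
t=9: L0/L1/L2 = HBG/AE/- → run H
t=10: L0/L1/L2 = HBG/AE/- → run H
t=11: L0/L1/L2 = BG/AEH/- → run B
t=12: L0/L1/L2 = BG/AEH/- → run B
t=13: L0/L1/L2 = BG/AEH/- → run B
t=14: L0/L1/L2 = G/AEHB/- → run G
t=15: L0/L1/L2 = G/AEHB/- → run G
t=16: L0/L1/L2 = G/AEHB/- → run G
t=17: L0/L1/L2 = -/AEHBG/- → run A
t=18: L0/L1/L2 = -/AEHBG/- → run A
t=19: L0/L1/L2 = -/AEHBG/- → run A
t=20: L0/L1/L2 = -/AEHBG/- → run A
t=21: L0/L1/L2 = -/EHBG/- → run E
t=22: L0/L1/L2 = -/HBG/- → run H
t=23: L0/L1/L2 = -/HBG/- → run H
t=24: L0/L1/L2 = -/HBG/- → run H
t=25: L0/L1/L2 = -/HBG/- → run H
t=26: L0/L1/L2 = -/BG/- → run B
t=27: L0/L1/L2 = -/G/- → run G
t=28: (idle)
t=29: (idle)
t=30: (idle)
t=31: (idle)
t=32: (idle)
t=33: (idle)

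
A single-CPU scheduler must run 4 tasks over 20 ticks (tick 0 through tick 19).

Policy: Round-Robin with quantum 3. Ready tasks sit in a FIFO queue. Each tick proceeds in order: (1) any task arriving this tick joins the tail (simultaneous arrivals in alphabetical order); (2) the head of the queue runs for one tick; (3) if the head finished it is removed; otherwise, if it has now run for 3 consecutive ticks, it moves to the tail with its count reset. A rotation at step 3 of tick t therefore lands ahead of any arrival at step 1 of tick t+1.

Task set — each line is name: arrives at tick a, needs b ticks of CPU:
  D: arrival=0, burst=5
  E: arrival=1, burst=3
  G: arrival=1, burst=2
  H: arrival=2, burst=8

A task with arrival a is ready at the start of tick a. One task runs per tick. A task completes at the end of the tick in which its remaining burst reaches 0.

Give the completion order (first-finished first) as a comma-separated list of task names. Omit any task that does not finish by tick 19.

t=0: queue=[D] q_used=0 → run D
t=1: queue=[D,E,G] q_used=1 → run D
t=2: queue=[D,E,G,H] q_used=2 → run D
t=3: queue=[E,G,H,D] q_used=0 → run E
t=4: queue=[E,G,H,D] q_used=1 → run E
t=5: queue=[E,G,H,D] q_used=2 → run E
t=6: queue=[G,H,D] q_used=0 → run G
t=7: queue=[G,H,D] q_used=1 → run G
t=8: queue=[H,D] q_used=0 → run H
t=9: queue=[H,D] q_used=1 → run H
t=10: queue=[H,D] q_used=2 → run H
t=11: queue=[D,H] q_used=0 → run D
t=12: queue=[D,H] q_used=1 → run D
t=13: queue=[H] q_used=0 → run H
t=14: queue=[H] q_used=1 → run H
t=15: queue=[H] q_used=2 → run H
t=16: queue=[H] q_used=0 → run H
t=17: queue=[H] q_used=1 → run H
t=18: (idle)
t=19: (idle)

completion order = E, G, D, H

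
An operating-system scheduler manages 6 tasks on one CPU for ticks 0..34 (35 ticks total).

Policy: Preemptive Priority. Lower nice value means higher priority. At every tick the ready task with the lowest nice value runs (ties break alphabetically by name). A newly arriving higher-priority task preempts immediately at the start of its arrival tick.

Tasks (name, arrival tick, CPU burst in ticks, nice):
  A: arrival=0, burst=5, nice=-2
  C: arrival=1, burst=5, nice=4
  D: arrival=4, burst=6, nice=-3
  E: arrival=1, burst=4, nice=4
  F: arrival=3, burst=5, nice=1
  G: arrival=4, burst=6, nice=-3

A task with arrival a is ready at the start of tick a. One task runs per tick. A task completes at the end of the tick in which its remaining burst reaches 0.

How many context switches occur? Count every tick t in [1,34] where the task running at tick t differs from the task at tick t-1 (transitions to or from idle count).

t=0: ready={A} → run A
t=1: ready={A,C,E} → run A
t=2: ready={A,C,E} → run A
t=3: ready={A,C,E,F} → run A
t=4: ready={A,C,D,E,F,G} → run D
t=5: ready={A,C,D,E,F,G} → run D
t=6: ready={A,C,D,E,F,G} → run D
t=7: ready={A,C,D,E,F,G} → run D
t=8: ready={A,C,D,E,F,G} → run D
t=9: ready={A,C,D,E,F,G} → run D
t=10: ready={A,C,E,F,G} → run G
t=11: ready={A,C,E,F,G} → run G
t=12: ready={A,C,E,F,G} → run G
t=13: ready={A,C,E,F,G} → run G
t=14: ready={A,C,E,F,G} → run G
t=15: ready={A,C,E,F,G} → run G
t=16: ready={A,C,E,F} → run A
t=17: ready={C,E,F} → run F
t=18: ready={C,E,F} → run F
t=19: ready={C,E,F} → run F
t=20: ready={C,E,F} → run F
t=21: ready={C,E,F} → run F
t=22: ready={C,E} → run C
t=23: ready={C,E} → run C
t=24: ready={C,E} → run C
t=25: ready={C,E} → run C
t=26: ready={C,E} → run C
t=27: ready={E} → run E
t=28: ready={E} → run E
t=29: ready={E} → run E
t=30: ready={E} → run E
t=31: (idle)
t=32: (idle)
t=33: (idle)
t=34: (idle)

context switches = 7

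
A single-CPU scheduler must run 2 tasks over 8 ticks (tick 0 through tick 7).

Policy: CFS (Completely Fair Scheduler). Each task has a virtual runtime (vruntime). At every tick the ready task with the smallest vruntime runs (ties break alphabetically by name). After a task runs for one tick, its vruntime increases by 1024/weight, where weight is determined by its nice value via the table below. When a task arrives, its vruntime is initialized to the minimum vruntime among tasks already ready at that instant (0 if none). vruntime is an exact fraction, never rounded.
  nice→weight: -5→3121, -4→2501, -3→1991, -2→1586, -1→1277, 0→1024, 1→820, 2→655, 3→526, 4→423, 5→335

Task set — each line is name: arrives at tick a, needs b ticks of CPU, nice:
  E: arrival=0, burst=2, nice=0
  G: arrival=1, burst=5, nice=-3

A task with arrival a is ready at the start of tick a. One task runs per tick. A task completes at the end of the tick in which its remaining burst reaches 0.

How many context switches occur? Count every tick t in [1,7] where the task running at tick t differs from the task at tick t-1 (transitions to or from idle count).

t=0: vr[E=0] → run E
t=1: vr[E=1 G=1] → run E
t=2: vr[G=1] → run G
t=3: vr[G=3015/1991] → run G
t=4: vr[G=4039/1991] → run G
t=5: vr[G=5063/1991] → run G
t=6: vr[G=6087/1991] → run G
t=7: (idle)

context switches = 2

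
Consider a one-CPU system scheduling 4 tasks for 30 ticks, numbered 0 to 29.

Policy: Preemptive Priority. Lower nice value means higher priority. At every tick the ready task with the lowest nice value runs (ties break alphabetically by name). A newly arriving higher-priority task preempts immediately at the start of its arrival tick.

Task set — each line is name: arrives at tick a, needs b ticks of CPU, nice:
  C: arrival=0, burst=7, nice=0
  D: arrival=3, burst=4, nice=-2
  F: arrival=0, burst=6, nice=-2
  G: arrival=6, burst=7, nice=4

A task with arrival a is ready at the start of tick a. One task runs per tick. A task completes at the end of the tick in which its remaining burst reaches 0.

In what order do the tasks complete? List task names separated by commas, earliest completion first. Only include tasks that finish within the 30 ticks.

completion order = D, F, C, G

t=0: ready={C,F} → run F
t=1: ready={C,F} → run F
t=2: ready={C,F} → run F
t=3: ready={C,D,F} → run D
t=4: ready={C,D,F} → run D
t=5: ready={C,D,F} → run D
t=6: ready={C,D,F,G} → run D
t=7: ready={C,F,G} → run F
t=8: ready={C,F,G} → run F
t=9: ready={C,F,G} → run F
t=10: ready={C,G} → run C
t=11: ready={C,G} → run C
t=12: ready={C,G} → run C
t=13: ready={C,G} → run C
t=14: ready={C,G} → run C
t=15: ready={C,G} → run C
t=16: ready={C,G} → run C
t=17: ready={G} → run G
t=18: ready={G} → run G
t=19: ready={G} → run G
t=20: ready={G} → run G
t=21: ready={G} → run G
t=22: ready={G} → run G
t=23: ready={G} → run G
t=24: (idle)
t=25: (idle)
t=26: (idle)
t=27: (idle)
t=28: (idle)
t=29: (idle)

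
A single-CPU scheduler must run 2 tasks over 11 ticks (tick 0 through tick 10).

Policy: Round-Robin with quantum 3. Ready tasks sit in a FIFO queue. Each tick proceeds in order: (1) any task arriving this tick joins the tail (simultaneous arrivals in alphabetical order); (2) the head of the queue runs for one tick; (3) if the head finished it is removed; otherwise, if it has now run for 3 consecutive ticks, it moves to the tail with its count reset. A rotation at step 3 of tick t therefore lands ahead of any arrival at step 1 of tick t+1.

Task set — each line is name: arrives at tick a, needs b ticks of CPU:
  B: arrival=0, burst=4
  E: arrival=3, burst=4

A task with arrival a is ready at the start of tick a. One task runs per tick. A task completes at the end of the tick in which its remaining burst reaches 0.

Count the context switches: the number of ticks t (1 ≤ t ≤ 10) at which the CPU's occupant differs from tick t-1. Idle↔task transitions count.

context switches = 2

t=0: queue=[B] q_used=0 → run B
t=1: queue=[B] q_used=1 → run B
t=2: queue=[B] q_used=2 → run B
t=3: queue=[B,E] q_used=0 → run B
t=4: queue=[E] q_used=0 → run E
t=5: queue=[E] q_used=1 → run E
t=6: queue=[E] q_used=2 → run E
t=7: queue=[E] q_used=0 → run E
t=8: (idle)
t=9: (idle)
t=10: (idle)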